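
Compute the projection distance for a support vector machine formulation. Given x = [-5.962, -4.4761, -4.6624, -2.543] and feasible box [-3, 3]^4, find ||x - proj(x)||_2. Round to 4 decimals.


Project each component onto [-3, 3].
clip(-5.962) = -3.0, clip(-4.4761) = -3.0, clip(-4.6624) = -3.0, clip(-2.543) = -2.543
Projection = [-3.0, -3.0, -3.0, -2.543]
Squared diffs: [8.7734, 2.1789, 2.7636, 0.0]
Distance = sqrt(13.7159) = 3.7035


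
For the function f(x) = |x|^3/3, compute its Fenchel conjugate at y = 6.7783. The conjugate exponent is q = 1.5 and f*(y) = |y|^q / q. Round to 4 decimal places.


The conjugate exponent q satisfies 1/p + 1/q = 1.
p = 3, so q = 3/(3 - 1) = 1.5
|y|^q = 6.7783^1.5 = 17.6474
f*(6.7783) = 17.6474 / 1.5 = 11.7649


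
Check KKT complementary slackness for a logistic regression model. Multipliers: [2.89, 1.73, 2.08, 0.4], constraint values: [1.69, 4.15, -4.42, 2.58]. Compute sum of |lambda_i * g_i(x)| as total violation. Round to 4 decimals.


KKT complementary slackness check:
lambda_1 * g_1 = 2.89 * 1.69 = 4.8841
lambda_2 * g_2 = 1.73 * 4.15 = 7.1795
lambda_3 * g_3 = 2.08 * -4.42 = -9.1936
lambda_4 * g_4 = 0.4 * 2.58 = 1.032
Total violation = 4.8841 + 7.1795 + 9.1936 + 1.032 = 22.2892


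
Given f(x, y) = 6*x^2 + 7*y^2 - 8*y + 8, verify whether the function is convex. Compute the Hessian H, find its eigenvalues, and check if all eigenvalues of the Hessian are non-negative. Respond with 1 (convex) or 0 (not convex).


The Hessian of f(x,y) = 6*x^2 + 7*y^2 - 8*y + 8 is:
H = [[12, 0], [0, 14]]
Trace = 12 + 14 = 26
Determinant = 12*14 - (0)^2 = 168
Discriminant = (26)^2 - 4*168 = 4.0
Eigenvalues: lambda_1 = 12.0, lambda_2 = 14.0
The function is convex.

1


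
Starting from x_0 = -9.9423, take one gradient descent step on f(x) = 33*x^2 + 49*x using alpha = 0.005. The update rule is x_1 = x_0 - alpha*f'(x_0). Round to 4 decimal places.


We compute the gradient at x_0 and apply the update.
f'(x) = 66*x + 49
f'(-9.9423) = 66*-9.9423 + 49 = -607.1918
x_1 = -9.9423 - 0.005*-607.1918 = -6.9063


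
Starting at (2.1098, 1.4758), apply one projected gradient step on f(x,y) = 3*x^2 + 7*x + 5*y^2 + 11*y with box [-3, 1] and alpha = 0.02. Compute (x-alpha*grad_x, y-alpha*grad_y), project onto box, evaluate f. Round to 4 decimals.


Step 1: Compute gradient at (2.1098, 1.4758).
grad_x = 2*3*2.1098 + 7 = 19.6588
grad_y = 2*5*1.4758 + 11 = 25.758
Step 2: Gradient step.
x_raw = 2.1098 - 0.02*19.6588 = 1.7166
y_raw = 1.4758 - 0.02*25.758 = 0.9606
Step 3: Project onto [-3, 1].
x_proj = clip(1.7166) = 1.0
y_proj = clip(0.9606) = 0.9606
Step 4: Evaluate f.
f(1.0, 0.9606) = 25.1812


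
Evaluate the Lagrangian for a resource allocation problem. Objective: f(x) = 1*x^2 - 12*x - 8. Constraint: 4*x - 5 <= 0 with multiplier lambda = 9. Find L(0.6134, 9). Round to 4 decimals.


Step 1: Evaluate f(x).
f(0.6134) = 1*0.6134^2 - 12*0.6134 - 8 = -14.9845
Step 2: Evaluate g(x).
g(0.6134) = 4*0.6134 - 5 = -2.5464
Step 3: Compute Lagrangian.
L = -14.9845 + 9*-2.5464 = -37.9021


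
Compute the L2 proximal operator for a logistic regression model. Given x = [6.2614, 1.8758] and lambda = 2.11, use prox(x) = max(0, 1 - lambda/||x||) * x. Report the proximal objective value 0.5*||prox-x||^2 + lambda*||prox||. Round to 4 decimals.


Step 1: Compute ||x||.
||x|| = 6.5363
Step 2: Compute scaling factor.
scale = max(0, 1 - 2.11/6.5363) = 0.6772
Step 3: prox(x) = [4.2402, 1.2703]
||prox(x)|| = 4.4263
Step 4: Proximal objective.
0.5*||prox-x||^2 = 2.2261
lambda*||prox|| = 9.3395
Total = 11.5656


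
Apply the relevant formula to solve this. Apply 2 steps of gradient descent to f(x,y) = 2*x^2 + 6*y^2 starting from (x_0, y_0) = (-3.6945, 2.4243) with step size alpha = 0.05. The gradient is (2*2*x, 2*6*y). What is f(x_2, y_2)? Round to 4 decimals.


Gradient descent on f(x,y) = 2*x^2 + 6*y^2.
Starting point: (-3.6945, 2.4243), alpha = 0.05
Step 1: grad_x = 2*2*-3.6945 = -14.778, grad_y = 2*6*2.4243 = 29.0916
  x_1 = -3.6945 - 0.05*-14.778 = -2.9556
  y_1 = 2.4243 - 0.05*29.0916 = 0.9697
Step 2: grad_x = 2*2*-2.9556 = -11.8224, grad_y = 2*6*0.9697 = 11.6366
  x_2 = -2.9556 - 0.05*-11.8224 = -2.3645
  y_2 = 0.9697 - 0.05*11.6366 = 0.3879
f(-2.3645, 0.3879) = 2*(-2.3645)^2 + 6*0.3879^2 = 12.0843


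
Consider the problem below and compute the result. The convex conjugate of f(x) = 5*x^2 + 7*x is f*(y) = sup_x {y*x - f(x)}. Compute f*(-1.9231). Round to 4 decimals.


f*(y) = sup_x {y*x - a*x^2 - b*x} = sup_x {(y-b)*x - a*x^2}
FOC: (y - b) - 2a*x = 0 => x* = (y - b)/(2a)
x* = (-1.9231 - 7)/(2*5) = -0.8923
f*(-1.9231) = (y-b)^2/(4a) = (-1.9231 - 7)^2/(4*5)
= 79.6217/20 = 3.9811


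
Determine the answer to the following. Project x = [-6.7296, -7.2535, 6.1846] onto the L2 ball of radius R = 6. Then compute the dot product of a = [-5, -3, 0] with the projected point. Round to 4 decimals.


Step 1: Compute ||x|| (intermediates to 6 decimals).
||x|| = sqrt((-6.7296)^2 + (-7.2535)^2 + 6.1846^2) = 11.668336
Step 2: Project.
Since ||x|| > R, scale = R/||x|| = 6/11.668336 = 0.514212, proj(x) = scale * x
proj(x) = [-3.460441, -3.729837, 3.180196]
Step 3: Dot product.
a^T * proj(x) = -5*(-3.460441) - 3*(-3.729837) + 0*3.180196 = 28.4917


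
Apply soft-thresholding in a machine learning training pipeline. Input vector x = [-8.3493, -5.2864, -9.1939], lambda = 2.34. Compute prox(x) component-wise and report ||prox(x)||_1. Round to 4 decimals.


Soft-thresholding with lambda = 2.34:
prox(-8.3493) = sign(-8.3493)*max(|-8.3493| - 2.34, 0) = -6.0093
prox(-5.2864) = sign(-5.2864)*max(|-5.2864| - 2.34, 0) = -2.9464
prox(-9.1939) = sign(-9.1939)*max(|-9.1939| - 2.34, 0) = -6.8539
prox(x) = [-6.0093, -2.9464, -6.8539]
||prox(x)||_1 = 6.0093 + 2.9464 + 6.8539 = 15.8096


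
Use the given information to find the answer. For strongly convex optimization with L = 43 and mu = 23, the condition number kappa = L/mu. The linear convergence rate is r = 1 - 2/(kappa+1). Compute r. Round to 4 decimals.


Step 1: Compute the condition number.
kappa = L/mu = 43/23 = 1.8696
Step 2: Compute the convergence rate.
r = 1 - 2/(kappa + 1) = 1 - 2*mu/(L + mu) = (L - mu)/(L + mu) = 20/66 = 0.303


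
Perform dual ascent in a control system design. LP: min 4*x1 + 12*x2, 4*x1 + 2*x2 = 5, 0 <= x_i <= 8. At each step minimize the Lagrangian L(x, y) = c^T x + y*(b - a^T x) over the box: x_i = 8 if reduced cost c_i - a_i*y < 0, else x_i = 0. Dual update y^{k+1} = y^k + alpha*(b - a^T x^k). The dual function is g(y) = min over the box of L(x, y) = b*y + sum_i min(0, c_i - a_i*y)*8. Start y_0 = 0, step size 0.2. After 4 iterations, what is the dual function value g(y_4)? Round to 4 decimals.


Dual ascent for LP: min 4*x1 + 12*x2, 4*x1 + 2*x2 = 5, 0 <= x_i <= 8
Step 1: y^k = 0.0, reduced costs: (4.0, 12.0)
  x^k = (0.0, 0.0), subgradient = b - a^T x = 5.0
  y^{k+1} = 0.0 + 0.2*5.0 = 1.0
Step 2: y^k = 1.0, reduced costs: (0.0, 10.0)
  x^k = (0.0, 0.0), subgradient = b - a^T x = 5.0
  y^{k+1} = 1.0 + 0.2*5.0 = 2.0
Step 3: y^k = 2.0, reduced costs: (-4.0, 8.0)
  x^k = (8.0, 0.0), subgradient = b - a^T x = -27.0
  y^{k+1} = 2.0 + 0.2*-27.0 = -3.4
Step 4: y^k = -3.4, reduced costs: (17.6, 18.8)
  x^k = (0.0, 0.0), subgradient = b - a^T x = 5.0
  y^{k+1} = -3.4 + 0.2*5.0 = -2.4
Dual objective at y_4 = -2.4: reduced costs (13.6, 16.8), box minimizer x = (0.0, 0.0)
g(y_4) = b*y + (c1 - a1*y)*x1 + (c2 - a2*y)*x2 = 5*(-2.4) + 13.6*0.0 + 16.8*0.0 = -12.0 + 0.0 + 0.0 = -12.0


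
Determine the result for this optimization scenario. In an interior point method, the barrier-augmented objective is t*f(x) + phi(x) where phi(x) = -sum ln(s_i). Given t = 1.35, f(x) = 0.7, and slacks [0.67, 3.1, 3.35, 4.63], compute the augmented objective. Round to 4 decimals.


Step 1: Compute log-barrier.
ln values: [-0.4005, 1.1314, 1.209, 1.5326]
phi = -(-0.4005 + 1.1314 + 1.209 + 1.5326) = -3.4724
Step 2: Compute augmented objective.
t*f(x) = 1.35*0.7 = 0.945
Total = 0.945 - 3.4724 = -2.5274


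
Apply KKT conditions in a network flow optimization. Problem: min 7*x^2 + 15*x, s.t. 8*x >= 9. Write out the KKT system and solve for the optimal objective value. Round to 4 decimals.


Step 1: Try lambda = 0 (constraint inactive).
x_unc = -15/(2*7) = -1.0714
Check: 8*-1.0714 = -8.5712 < 9 -- violated!
Step 2: Constraint must be active: 8*x = 9
x* = 9/8 = 1.125
lambda = (2*7*1.125 + 15)/8 = 3.8438
Step 3: Compute optimal value.
f(x*) = 7*1.125^2 + 15*1.125 = 25.7344


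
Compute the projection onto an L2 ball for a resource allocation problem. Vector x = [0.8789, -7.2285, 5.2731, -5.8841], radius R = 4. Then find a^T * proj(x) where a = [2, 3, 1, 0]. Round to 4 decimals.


Step 1: Compute ||x|| (intermediates to 6 decimals).
||x|| = sqrt(0.8789^2 + (-7.2285)^2 + 5.2731^2 + (-5.8841)^2) = 10.744854
Step 2: Project.
Since ||x|| > R, scale = R/||x|| = 4/10.744854 = 0.372271, proj(x) = scale * x
proj(x) = [0.327189, -2.690961, 1.963022, -2.19048]
Step 3: Dot product.
a^T * proj(x) = 2*0.327189 + 3*(-2.690961) + 1*1.963022 + 0*(-2.19048) = -5.4555


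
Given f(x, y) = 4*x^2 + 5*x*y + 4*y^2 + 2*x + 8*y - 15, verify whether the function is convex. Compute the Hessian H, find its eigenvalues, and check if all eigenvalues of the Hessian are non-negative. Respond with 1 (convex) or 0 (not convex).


The Hessian of f(x,y) = 4*x^2 + 5*x*y + 4*y^2 + 2*x + 8*y - 15 is:
H = [[8, 5], [5, 8]]
Trace = 8 + 8 = 16
Determinant = 8*8 - (5)^2 = 39
Discriminant = (16)^2 - 4*39 = 100.0
Eigenvalues: lambda_1 = 3.0, lambda_2 = 13.0
The function is convex.

1


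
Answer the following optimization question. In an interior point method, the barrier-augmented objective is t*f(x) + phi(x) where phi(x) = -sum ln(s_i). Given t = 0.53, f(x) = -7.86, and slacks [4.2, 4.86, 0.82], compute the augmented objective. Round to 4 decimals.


Step 1: Compute log-barrier.
ln values: [1.4351, 1.581, -0.1985]
phi = -(1.4351 + 1.581 - 0.1985) = -2.8177
Step 2: Compute augmented objective.
t*f(x) = 0.53*-7.86 = -4.1658
Total = -4.1658 - 2.8177 = -6.9835


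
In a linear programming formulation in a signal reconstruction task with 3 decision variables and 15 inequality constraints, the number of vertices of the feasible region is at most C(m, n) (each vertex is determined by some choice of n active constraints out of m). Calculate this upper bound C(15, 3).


Each vertex corresponds to some choice of n active constraints out of m, so the number of vertices is at most C(m, n) = m! / (n!(m-n)!).
m = 15, n = 3
Numerator: 15 * 14 * 13
Denominator: 3! = 6
C(15, 3) = 455


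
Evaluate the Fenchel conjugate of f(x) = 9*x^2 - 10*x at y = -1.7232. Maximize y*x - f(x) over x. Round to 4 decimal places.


f*(y) = sup_x {y*x - a*x^2 - b*x} = sup_x {(y-b)*x - a*x^2}
FOC: (y - b) - 2a*x = 0 => x* = (y - b)/(2a)
x* = (-1.7232 + 10)/(2*9) = 0.4598
f*(-1.7232) = (y-b)^2/(4a) = (-1.7232 + 10)^2/(4*9)
= 68.5054/36 = 1.9029


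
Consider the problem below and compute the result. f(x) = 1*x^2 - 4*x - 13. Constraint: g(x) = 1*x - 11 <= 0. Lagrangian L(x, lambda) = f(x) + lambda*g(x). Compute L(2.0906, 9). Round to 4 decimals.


Step 1: Evaluate f(x).
f(2.0906) = 1*2.0906^2 - 4*2.0906 - 13 = -16.9918
Step 2: Evaluate g(x).
g(2.0906) = 1*2.0906 - 11 = -8.9094
Step 3: Compute Lagrangian.
L = -16.9918 + 9*-8.9094 = -97.1764


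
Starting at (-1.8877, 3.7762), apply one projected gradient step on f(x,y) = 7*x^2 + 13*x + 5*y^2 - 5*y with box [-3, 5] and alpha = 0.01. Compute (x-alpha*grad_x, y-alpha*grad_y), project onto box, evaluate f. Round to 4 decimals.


Step 1: Compute gradient at (-1.8877, 3.7762).
grad_x = 2*7*-1.8877 + 13 = -13.4278
grad_y = 2*5*3.7762 - 5 = 32.762
Step 2: Gradient step.
x_raw = -1.8877 - 0.01*-13.4278 = -1.7534
y_raw = 3.7762 - 0.01*32.762 = 3.4486
Step 3: Project onto [-3, 5].
x_proj = clip(-1.7534) = -1.7534
y_proj = clip(3.4486) = 3.4486
Step 4: Evaluate f.
f(-1.7534, 3.4486) = 40.9476


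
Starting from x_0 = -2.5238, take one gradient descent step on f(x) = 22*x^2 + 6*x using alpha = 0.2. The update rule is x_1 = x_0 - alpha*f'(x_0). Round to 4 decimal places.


We compute the gradient at x_0 and apply the update.
f'(x) = 44*x + 6
f'(-2.5238) = 44*-2.5238 + 6 = -105.0472
x_1 = -2.5238 - 0.2*-105.0472 = 18.4856


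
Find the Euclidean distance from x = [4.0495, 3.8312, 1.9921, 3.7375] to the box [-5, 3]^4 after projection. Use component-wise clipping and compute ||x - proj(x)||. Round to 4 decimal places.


Project each component onto [-5, 3].
clip(4.0495) = 3.0, clip(3.8312) = 3.0, clip(1.9921) = 1.9921, clip(3.7375) = 3.0
Projection = [3.0, 3.0, 1.9921, 3.0]
Squared diffs: [1.1015, 0.6909, 0.0, 0.5439]
Distance = sqrt(2.3363) = 1.5285


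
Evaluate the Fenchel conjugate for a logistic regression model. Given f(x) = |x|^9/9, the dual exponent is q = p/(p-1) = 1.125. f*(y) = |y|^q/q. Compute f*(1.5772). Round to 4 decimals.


The conjugate exponent q satisfies 1/p + 1/q = 1.
p = 9, so q = 9/(9 - 1) = 1.125
|y|^q = 1.5772^1.125 = 1.6696
f*(1.5772) = 1.6696 / 1.125 = 1.4841


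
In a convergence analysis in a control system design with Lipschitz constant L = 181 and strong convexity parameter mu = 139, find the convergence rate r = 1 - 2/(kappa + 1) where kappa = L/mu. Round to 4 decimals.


Step 1: Compute the condition number.
kappa = L/mu = 181/139 = 1.3022
Step 2: Compute the convergence rate.
r = 1 - 2/(kappa + 1) = 1 - 2*mu/(L + mu) = (L - mu)/(L + mu) = 42/320 = 0.1313


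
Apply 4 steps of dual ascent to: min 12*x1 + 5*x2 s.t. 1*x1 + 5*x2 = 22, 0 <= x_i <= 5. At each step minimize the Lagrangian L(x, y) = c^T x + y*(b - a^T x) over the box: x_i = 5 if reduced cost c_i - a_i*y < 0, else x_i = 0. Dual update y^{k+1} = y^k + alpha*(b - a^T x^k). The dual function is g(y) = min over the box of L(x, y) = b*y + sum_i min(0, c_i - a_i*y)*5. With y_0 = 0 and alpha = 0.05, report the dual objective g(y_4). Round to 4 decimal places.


Dual ascent for LP: min 12*x1 + 5*x2, 1*x1 + 5*x2 = 22, 0 <= x_i <= 5
Step 1: y^k = 0.0, reduced costs: (12.0, 5.0)
  x^k = (0.0, 0.0), subgradient = b - a^T x = 22.0
  y^{k+1} = 0.0 + 0.05*22.0 = 1.1
Step 2: y^k = 1.1, reduced costs: (10.9, -0.5)
  x^k = (0.0, 5.0), subgradient = b - a^T x = -3.0
  y^{k+1} = 1.1 + 0.05*-3.0 = 0.95
Step 3: y^k = 0.95, reduced costs: (11.05, 0.25)
  x^k = (0.0, 0.0), subgradient = b - a^T x = 22.0
  y^{k+1} = 0.95 + 0.05*22.0 = 2.05
Step 4: y^k = 2.05, reduced costs: (9.95, -5.25)
  x^k = (0.0, 5.0), subgradient = b - a^T x = -3.0
  y^{k+1} = 2.05 + 0.05*-3.0 = 1.9
Dual objective at y_4 = 1.9: reduced costs (10.1, -4.5), box minimizer x = (0.0, 5.0)
g(y_4) = b*y + (c1 - a1*y)*x1 + (c2 - a2*y)*x2 = 22*1.9 + 10.1*0.0 + (-4.5)*5.0 = 41.8 + 0.0 - 22.5 = 19.3


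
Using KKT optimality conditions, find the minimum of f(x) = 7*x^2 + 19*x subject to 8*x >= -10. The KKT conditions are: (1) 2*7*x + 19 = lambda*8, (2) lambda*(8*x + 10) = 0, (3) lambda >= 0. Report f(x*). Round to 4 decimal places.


Step 1: Try lambda = 0 (constraint inactive).
x_unc = -19/(2*7) = -1.3571
Check: 8*-1.3571 = -10.8568 < -10 -- violated!
Step 2: Constraint must be active: 8*x = -10
x* = -10/8 = -1.25
lambda = (2*7*(-1.25) + 19)/8 = 0.1875
Step 3: Compute optimal value.
f(x*) = 7*(-1.25)^2 + 19*(-1.25) = -12.8125


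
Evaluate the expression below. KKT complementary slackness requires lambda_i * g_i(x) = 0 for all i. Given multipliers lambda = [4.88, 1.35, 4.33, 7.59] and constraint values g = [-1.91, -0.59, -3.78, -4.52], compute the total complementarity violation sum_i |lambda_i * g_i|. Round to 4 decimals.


KKT complementary slackness check:
lambda_1 * g_1 = 4.88 * -1.91 = -9.3208
lambda_2 * g_2 = 1.35 * -0.59 = -0.7965
lambda_3 * g_3 = 4.33 * -3.78 = -16.3674
lambda_4 * g_4 = 7.59 * -4.52 = -34.3068
Total violation = 9.3208 + 0.7965 + 16.3674 + 34.3068 = 60.7915


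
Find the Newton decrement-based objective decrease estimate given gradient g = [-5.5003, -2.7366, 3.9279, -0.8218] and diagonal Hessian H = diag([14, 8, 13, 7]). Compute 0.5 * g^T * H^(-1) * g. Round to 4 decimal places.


Step 1: H is diagonal, so H^(-1) * g = [-0.3929, -0.3421, 0.3021, -0.1174].
Step 2: g^T H^(-1) g = sum_i g_i^2 / H_ii
  = (-5.5003)^2/14 + (-2.7366)^2/8 + (3.9279)^2/13 + (-0.8218)^2/7
  = 2.161 + 0.9361 + 1.1868 + 0.0965 = 4.3804
Step 3: Objective decrease = 0.5 * g^T H^(-1) g = 2.1902


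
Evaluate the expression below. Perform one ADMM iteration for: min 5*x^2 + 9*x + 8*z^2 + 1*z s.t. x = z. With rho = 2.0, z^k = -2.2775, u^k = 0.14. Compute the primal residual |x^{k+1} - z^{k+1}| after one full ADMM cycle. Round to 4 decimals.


ADMM iteration with rho = 2.0, z^k = -2.2775, u^k = 0.14
Step 1: x-update.
Minimize 5*x^2 + 9*x + (2.0/2)*(x + 2.2775 + 0.14)^2
FOC: (2*5 + 2.0)*x = -9 + 2.0*(-2.2775 - 0.14)
x^{k+1} = -1.1529
Step 2: z-update.
Minimize 8*z^2 + 1*z + (2.0/2)*(-1.1529 - z + 0.14)^2
FOC: (2*8 + 2.0)*z = -1 + 2.0*(-1.1529 + 0.14)
z^{k+1} = -0.1681
Step 3: u-update.
u^{k+1} = 0.14 - 1.1529 + 0.1681 = -0.8448
Step 4: Primal residual = |-1.1529 + 0.1681| = 0.9848


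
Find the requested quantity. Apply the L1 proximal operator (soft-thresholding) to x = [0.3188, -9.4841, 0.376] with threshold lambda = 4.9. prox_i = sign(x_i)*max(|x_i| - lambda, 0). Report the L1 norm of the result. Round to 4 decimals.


Soft-thresholding with lambda = 4.9:
prox(0.3188) = sign(0.3188)*max(|0.3188| - 4.9, 0) = 0.0
prox(-9.4841) = sign(-9.4841)*max(|-9.4841| - 4.9, 0) = -4.5841
prox(0.376) = sign(0.376)*max(|0.376| - 4.9, 0) = 0.0
prox(x) = [0.0, -4.5841, 0.0]
||prox(x)||_1 = 0.0 + 4.5841 + 0.0 = 4.5841


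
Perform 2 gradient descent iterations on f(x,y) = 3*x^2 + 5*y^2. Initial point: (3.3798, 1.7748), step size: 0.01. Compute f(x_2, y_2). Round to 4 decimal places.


Gradient descent on f(x,y) = 3*x^2 + 5*y^2.
Starting point: (3.3798, 1.7748), alpha = 0.01
Step 1: grad_x = 2*3*3.3798 = 20.2788, grad_y = 2*5*1.7748 = 17.748
  x_1 = 3.3798 - 0.01*20.2788 = 3.177
  y_1 = 1.7748 - 0.01*17.748 = 1.5973
Step 2: grad_x = 2*3*3.177 = 19.0621, grad_y = 2*5*1.5973 = 15.9732
  x_2 = 3.177 - 0.01*19.0621 = 2.9864
  y_2 = 1.5973 - 0.01*15.9732 = 1.4376
f(2.9864, 1.4376) = 3*2.9864^2 + 5*1.4376^2 = 37.0889


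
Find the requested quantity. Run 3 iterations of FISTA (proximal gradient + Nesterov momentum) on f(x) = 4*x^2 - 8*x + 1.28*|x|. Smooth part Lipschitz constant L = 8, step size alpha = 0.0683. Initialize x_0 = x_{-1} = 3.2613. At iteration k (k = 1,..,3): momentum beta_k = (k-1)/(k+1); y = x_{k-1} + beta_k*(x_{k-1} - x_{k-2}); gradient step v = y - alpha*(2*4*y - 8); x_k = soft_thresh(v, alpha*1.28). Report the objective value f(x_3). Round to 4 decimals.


FISTA on f(x) = 4*x^2 - 8*x + 1.28*|x|
L = 8, alpha = 0.0683
Iteration 1: beta = 0.0, y = 3.2613 + 0.0*(3.2613 - 3.2613) = 3.2613
  grad(y) = 18.0904, v = y - alpha*grad = 2.0257
  prox(v) = soft_thresh(2.0257, 0.0874) = 1.9383
Iteration 2: beta = 0.3333, y = 1.9383 + 0.3333*(1.9383 - 3.2613) = 1.4973
  grad(y) = 3.9784, v = y - alpha*grad = 1.2256
  prox(v) = soft_thresh(1.2256, 0.0874) = 1.1382
Iteration 3: beta = 0.5, y = 1.1382 + 0.5*(1.1382 - 1.9383) = 0.7381
  grad(y) = -2.0954, v = y - alpha*grad = 0.8812
  prox(v) = soft_thresh(0.8812, 0.0874) = 0.7938
f(x_3) = 4*0.7938^2 - 8*0.7938 + 1.28*|0.7938| = -2.8139


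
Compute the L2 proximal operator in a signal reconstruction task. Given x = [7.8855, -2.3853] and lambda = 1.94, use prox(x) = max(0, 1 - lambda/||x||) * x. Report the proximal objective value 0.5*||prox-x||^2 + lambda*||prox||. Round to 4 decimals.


Step 1: Compute ||x||.
||x|| = 8.2384
Step 2: Compute scaling factor.
scale = max(0, 1 - 1.94/8.2384) = 0.7645
Step 3: prox(x) = [6.0286, -1.8236]
||prox(x)|| = 6.2984
Step 4: Proximal objective.
0.5*||prox-x||^2 = 1.8818
lambda*||prox|| = 12.2189
Total = 14.1006


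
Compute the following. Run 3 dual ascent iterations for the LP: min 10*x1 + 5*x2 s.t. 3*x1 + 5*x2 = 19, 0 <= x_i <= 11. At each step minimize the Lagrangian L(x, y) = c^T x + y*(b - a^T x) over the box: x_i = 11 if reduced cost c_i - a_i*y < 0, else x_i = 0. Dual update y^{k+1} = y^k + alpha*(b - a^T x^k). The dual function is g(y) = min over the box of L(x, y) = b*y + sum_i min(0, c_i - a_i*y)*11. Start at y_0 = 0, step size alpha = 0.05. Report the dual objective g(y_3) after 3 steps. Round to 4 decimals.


Dual ascent for LP: min 10*x1 + 5*x2, 3*x1 + 5*x2 = 19, 0 <= x_i <= 11
Step 1: y^k = 0.0, reduced costs: (10.0, 5.0)
  x^k = (0.0, 0.0), subgradient = b - a^T x = 19.0
  y^{k+1} = 0.0 + 0.05*19.0 = 0.95
Step 2: y^k = 0.95, reduced costs: (7.15, 0.25)
  x^k = (0.0, 0.0), subgradient = b - a^T x = 19.0
  y^{k+1} = 0.95 + 0.05*19.0 = 1.9
Step 3: y^k = 1.9, reduced costs: (4.3, -4.5)
  x^k = (0.0, 11.0), subgradient = b - a^T x = -36.0
  y^{k+1} = 1.9 + 0.05*-36.0 = 0.1
Dual objective at y_3 = 0.1: reduced costs (9.7, 4.5), box minimizer x = (0.0, 0.0)
g(y_3) = b*y + (c1 - a1*y)*x1 + (c2 - a2*y)*x2 = 19*0.1 + 9.7*0.0 + 4.5*0.0 = 1.9 + 0.0 + 0.0 = 1.9


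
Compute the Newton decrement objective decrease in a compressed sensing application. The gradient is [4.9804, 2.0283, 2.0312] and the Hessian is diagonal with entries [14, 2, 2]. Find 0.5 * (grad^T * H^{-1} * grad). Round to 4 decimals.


Step 1: H is diagonal, so H^(-1) * g = [0.3557, 1.0142, 1.0156].
Step 2: g^T H^(-1) g = sum_i g_i^2 / H_ii
  = (4.9804)^2/14 + (2.0283)^2/2 + (2.0312)^2/2
  = 1.7717 + 2.057 + 2.0629 = 5.8916
Step 3: Objective decrease = 0.5 * g^T H^(-1) g = 2.9458


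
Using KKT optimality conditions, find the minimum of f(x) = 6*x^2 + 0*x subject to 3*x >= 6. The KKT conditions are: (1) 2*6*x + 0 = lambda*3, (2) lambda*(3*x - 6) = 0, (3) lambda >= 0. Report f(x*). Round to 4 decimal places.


Step 1: Try lambda = 0 (constraint inactive).
x_unc = 0/(2*6) = 0.0
Check: 3*0.0 = 0.0 < 6 -- violated!
Step 2: Constraint must be active: 3*x = 6
x* = 6/3 = 2.0
lambda = (2*6*2.0 + 0)/3 = 8.0
Step 3: Compute optimal value.
f(x*) = 6*2.0^2 + 0*2.0 = 24.0


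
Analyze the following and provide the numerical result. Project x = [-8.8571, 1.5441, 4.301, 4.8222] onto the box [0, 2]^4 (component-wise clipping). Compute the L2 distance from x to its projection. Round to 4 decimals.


Project each component onto [0, 2].
clip(-8.8571) = 0.0, clip(1.5441) = 1.5441, clip(4.301) = 2.0, clip(4.8222) = 2.0
Projection = [0.0, 1.5441, 2.0, 2.0]
Squared diffs: [78.4482, 0.0, 5.2946, 7.9648]
Distance = sqrt(91.7076) = 9.5764


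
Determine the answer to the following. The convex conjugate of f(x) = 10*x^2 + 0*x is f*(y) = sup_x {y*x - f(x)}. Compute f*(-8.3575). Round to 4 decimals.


f*(y) = sup_x {y*x - a*x^2 - b*x} = sup_x {(y-b)*x - a*x^2}
FOC: (y - b) - 2a*x = 0 => x* = (y - b)/(2a)
x* = (-8.3575 - 0)/(2*10) = -0.4179
f*(-8.3575) = (y-b)^2/(4a) = (-8.3575 - 0)^2/(4*10)
= 69.8478/40 = 1.7462


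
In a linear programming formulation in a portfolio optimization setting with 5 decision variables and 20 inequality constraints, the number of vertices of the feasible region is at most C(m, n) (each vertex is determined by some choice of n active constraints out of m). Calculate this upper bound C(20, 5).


Each vertex corresponds to some choice of n active constraints out of m, so the number of vertices is at most C(m, n) = m! / (n!(m-n)!).
m = 20, n = 5
Numerator: 20 * 19 * 18 * 17 * 16
Denominator: 5! = 120
C(20, 5) = 15504


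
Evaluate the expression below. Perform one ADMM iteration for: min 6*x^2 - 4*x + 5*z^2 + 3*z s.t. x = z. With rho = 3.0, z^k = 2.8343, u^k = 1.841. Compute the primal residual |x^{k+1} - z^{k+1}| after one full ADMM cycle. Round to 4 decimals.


ADMM iteration with rho = 3.0, z^k = 2.8343, u^k = 1.841
Step 1: x-update.
Minimize 6*x^2 - 4*x + (3.0/2)*(x - 2.8343 + 1.841)^2
FOC: (2*6 + 3.0)*x = 4 + 3.0*(2.8343 - 1.841)
x^{k+1} = 0.4653
Step 2: z-update.
Minimize 5*z^2 + 3*z + (3.0/2)*(0.4653 - z + 1.841)^2
FOC: (2*5 + 3.0)*z = -3 + 3.0*(0.4653 + 1.841)
z^{k+1} = 0.3015
Step 3: u-update.
u^{k+1} = 1.841 + 0.4653 - 0.3015 = 2.0049
Step 4: Primal residual = |0.4653 - 0.3015| = 0.1639


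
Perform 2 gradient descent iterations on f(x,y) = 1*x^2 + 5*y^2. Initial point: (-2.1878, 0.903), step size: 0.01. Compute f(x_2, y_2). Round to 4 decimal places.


Gradient descent on f(x,y) = 1*x^2 + 5*y^2.
Starting point: (-2.1878, 0.903), alpha = 0.01
Step 1: grad_x = 2*1*-2.1878 = -4.3756, grad_y = 2*5*0.903 = 9.03
  x_1 = -2.1878 - 0.01*-4.3756 = -2.144
  y_1 = 0.903 - 0.01*9.03 = 0.8127
Step 2: grad_x = 2*1*-2.144 = -4.2881, grad_y = 2*5*0.8127 = 8.127
  x_2 = -2.144 - 0.01*-4.2881 = -2.1012
  y_2 = 0.8127 - 0.01*8.127 = 0.7314
f(-2.1012, 0.7314) = 1*(-2.1012)^2 + 5*0.7314^2 = 7.0898


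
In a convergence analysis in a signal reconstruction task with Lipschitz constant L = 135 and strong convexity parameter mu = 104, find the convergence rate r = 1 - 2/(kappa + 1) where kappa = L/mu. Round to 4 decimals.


Step 1: Compute the condition number.
kappa = L/mu = 135/104 = 1.2981
Step 2: Compute the convergence rate.
r = 1 - 2/(kappa + 1) = 1 - 2*mu/(L + mu) = (L - mu)/(L + mu) = 31/239 = 0.1297


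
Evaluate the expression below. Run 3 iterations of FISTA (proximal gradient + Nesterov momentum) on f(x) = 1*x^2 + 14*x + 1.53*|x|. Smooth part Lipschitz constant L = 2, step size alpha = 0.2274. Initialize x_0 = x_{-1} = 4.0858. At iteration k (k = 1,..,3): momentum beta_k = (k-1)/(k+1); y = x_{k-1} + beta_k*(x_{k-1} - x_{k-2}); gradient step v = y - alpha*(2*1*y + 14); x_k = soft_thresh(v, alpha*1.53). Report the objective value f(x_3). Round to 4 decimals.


FISTA on f(x) = 1*x^2 + 14*x + 1.53*|x|
L = 2, alpha = 0.2274
Iteration 1: beta = 0.0, y = 4.0858 + 0.0*(4.0858 - 4.0858) = 4.0858
  grad(y) = 22.1716, v = y - alpha*grad = -0.956
  prox(v) = soft_thresh(-0.956, 0.3479) = -0.6081
Iteration 2: beta = 0.3333, y = -0.6081 + 0.3333*(-0.6081 - 4.0858) = -2.1727
  grad(y) = 9.6545, v = y - alpha*grad = -4.3682
  prox(v) = soft_thresh(-4.3682, 0.3479) = -4.0203
Iteration 3: beta = 0.5, y = -4.0203 + 0.5*(-4.0203 + 0.6081) = -5.7263
  grad(y) = 2.5473, v = y - alpha*grad = -6.3056
  prox(v) = soft_thresh(-6.3056, 0.3479) = -5.9577
f(x_3) = 1*(-5.9577)^2 + 14*(-5.9577) + 1.53*|-5.9577| = -38.7983


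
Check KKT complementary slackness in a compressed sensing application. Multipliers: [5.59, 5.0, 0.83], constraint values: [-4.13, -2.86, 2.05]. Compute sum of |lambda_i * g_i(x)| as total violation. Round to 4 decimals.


KKT complementary slackness check:
lambda_1 * g_1 = 5.59 * -4.13 = -23.0867
lambda_2 * g_2 = 5.0 * -2.86 = -14.3
lambda_3 * g_3 = 0.83 * 2.05 = 1.7015
Total violation = 23.0867 + 14.3 + 1.7015 = 39.0882


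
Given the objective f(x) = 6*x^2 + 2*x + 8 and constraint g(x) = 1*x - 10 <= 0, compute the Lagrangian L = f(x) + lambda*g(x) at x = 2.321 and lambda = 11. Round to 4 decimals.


Step 1: Evaluate f(x).
f(2.321) = 6*2.321^2 + 2*2.321 + 8 = 44.9642
Step 2: Evaluate g(x).
g(2.321) = 1*2.321 - 10 = -7.679
Step 3: Compute Lagrangian.
L = 44.9642 + 11*-7.679 = -39.5048


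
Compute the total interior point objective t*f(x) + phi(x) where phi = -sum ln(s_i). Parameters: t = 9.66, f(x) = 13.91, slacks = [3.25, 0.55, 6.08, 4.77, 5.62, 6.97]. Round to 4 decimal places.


Step 1: Compute log-barrier.
ln values: [1.1787, -0.5978, 1.805, 1.5623, 1.7263, 1.9416]
phi = -(1.1787 - 0.5978 + 1.805 + 1.5623 + 1.7263 + 1.9416) = -7.6161
Step 2: Compute augmented objective.
t*f(x) = 9.66*13.91 = 134.3706
Total = 134.3706 - 7.6161 = 126.7545


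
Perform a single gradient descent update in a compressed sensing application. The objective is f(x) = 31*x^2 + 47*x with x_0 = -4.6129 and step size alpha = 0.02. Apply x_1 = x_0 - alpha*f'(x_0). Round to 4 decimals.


We compute the gradient at x_0 and apply the update.
f'(x) = 62*x + 47
f'(-4.6129) = 62*-4.6129 + 47 = -238.9998
x_1 = -4.6129 - 0.02*-238.9998 = 0.1671


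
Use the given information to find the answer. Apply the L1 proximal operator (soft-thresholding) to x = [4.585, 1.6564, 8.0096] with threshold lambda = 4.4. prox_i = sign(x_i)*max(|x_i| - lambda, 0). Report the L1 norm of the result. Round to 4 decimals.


Soft-thresholding with lambda = 4.4:
prox(4.585) = sign(4.585)*max(|4.585| - 4.4, 0) = 0.185
prox(1.6564) = sign(1.6564)*max(|1.6564| - 4.4, 0) = 0.0
prox(8.0096) = sign(8.0096)*max(|8.0096| - 4.4, 0) = 3.6096
prox(x) = [0.185, 0.0, 3.6096]
||prox(x)||_1 = 0.185 + 0.0 + 3.6096 = 3.7946


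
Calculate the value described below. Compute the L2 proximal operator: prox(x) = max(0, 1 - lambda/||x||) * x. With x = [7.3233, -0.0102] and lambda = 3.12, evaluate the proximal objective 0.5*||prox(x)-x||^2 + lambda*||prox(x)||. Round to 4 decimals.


Step 1: Compute ||x||.
||x|| = 7.3233
Step 2: Compute scaling factor.
scale = max(0, 1 - 3.12/7.3233) = 0.574
Step 3: prox(x) = [4.2033, -0.0059]
||prox(x)|| = 4.2033
Step 4: Proximal objective.
0.5*||prox-x||^2 = 4.8672
lambda*||prox|| = 13.1143
Total = 17.9815


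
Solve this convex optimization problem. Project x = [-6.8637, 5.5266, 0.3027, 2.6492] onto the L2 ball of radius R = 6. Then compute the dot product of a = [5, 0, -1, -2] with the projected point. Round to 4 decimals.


Step 1: Compute ||x|| (intermediates to 6 decimals).
||x|| = sqrt((-6.8637)^2 + 5.5266^2 + 0.3027^2 + 2.6492^2) = 9.206713
Step 2: Project.
Since ||x|| > R, scale = R/||x|| = 6/9.206713 = 0.651698, proj(x) = scale * x
proj(x) = [-4.47306, 3.601674, 0.197269, 1.726478]
Step 3: Dot product.
a^T * proj(x) = 5*(-4.47306) + 0*3.601674 - 1*0.197269 - 2*1.726478 = -26.0155


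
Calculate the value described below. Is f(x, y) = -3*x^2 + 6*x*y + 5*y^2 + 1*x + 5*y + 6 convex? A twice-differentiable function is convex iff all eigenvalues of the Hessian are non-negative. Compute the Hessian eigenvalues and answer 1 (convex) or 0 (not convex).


The Hessian of f(x,y) = -3*x^2 + 6*x*y + 5*y^2 + 1*x + 5*y + 6 is:
H = [[-6, 6], [6, 10]]
Trace = -6 + 10 = 4
Determinant = -6*10 - (6)^2 = -96
Discriminant = (4)^2 - 4*-96 = 400.0
Eigenvalues: lambda_1 = -8.0, lambda_2 = 12.0
The function is not convex.

0


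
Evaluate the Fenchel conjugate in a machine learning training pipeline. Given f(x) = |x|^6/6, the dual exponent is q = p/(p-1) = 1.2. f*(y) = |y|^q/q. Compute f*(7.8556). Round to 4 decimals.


The conjugate exponent q satisfies 1/p + 1/q = 1.
p = 6, so q = 6/(6 - 1) = 1.2
|y|^q = 7.8556^1.2 = 11.8636
f*(7.8556) = 11.8636 / 1.2 = 9.8863


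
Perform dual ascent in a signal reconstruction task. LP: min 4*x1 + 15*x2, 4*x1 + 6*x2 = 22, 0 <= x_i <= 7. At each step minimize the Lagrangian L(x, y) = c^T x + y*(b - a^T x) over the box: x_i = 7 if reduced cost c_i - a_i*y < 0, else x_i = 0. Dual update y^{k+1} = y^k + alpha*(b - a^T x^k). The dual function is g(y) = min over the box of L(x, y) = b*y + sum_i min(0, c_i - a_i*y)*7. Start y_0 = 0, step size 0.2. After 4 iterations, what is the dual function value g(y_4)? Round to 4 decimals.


Dual ascent for LP: min 4*x1 + 15*x2, 4*x1 + 6*x2 = 22, 0 <= x_i <= 7
Step 1: y^k = 0.0, reduced costs: (4.0, 15.0)
  x^k = (0.0, 0.0), subgradient = b - a^T x = 22.0
  y^{k+1} = 0.0 + 0.2*22.0 = 4.4
Step 2: y^k = 4.4, reduced costs: (-13.6, -11.4)
  x^k = (7.0, 7.0), subgradient = b - a^T x = -48.0
  y^{k+1} = 4.4 + 0.2*-48.0 = -5.2
Step 3: y^k = -5.2, reduced costs: (24.8, 46.2)
  x^k = (0.0, 0.0), subgradient = b - a^T x = 22.0
  y^{k+1} = -5.2 + 0.2*22.0 = -0.8
Step 4: y^k = -0.8, reduced costs: (7.2, 19.8)
  x^k = (0.0, 0.0), subgradient = b - a^T x = 22.0
  y^{k+1} = -0.8 + 0.2*22.0 = 3.6
Dual objective at y_4 = 3.6: reduced costs (-10.4, -6.6), box minimizer x = (7.0, 7.0)
g(y_4) = b*y + (c1 - a1*y)*x1 + (c2 - a2*y)*x2 = 22*3.6 + (-10.4)*7.0 + (-6.6)*7.0 = 79.2 - 72.8 - 46.2 = -39.8


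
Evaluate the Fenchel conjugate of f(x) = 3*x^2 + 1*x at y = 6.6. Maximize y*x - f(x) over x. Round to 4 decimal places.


f*(y) = sup_x {y*x - a*x^2 - b*x} = sup_x {(y-b)*x - a*x^2}
FOC: (y - b) - 2a*x = 0 => x* = (y - b)/(2a)
x* = (6.6 - 1)/(2*3) = 0.9333
f*(6.6) = (y-b)^2/(4a) = (6.6 - 1)^2/(4*3)
= 31.36/12 = 2.6133


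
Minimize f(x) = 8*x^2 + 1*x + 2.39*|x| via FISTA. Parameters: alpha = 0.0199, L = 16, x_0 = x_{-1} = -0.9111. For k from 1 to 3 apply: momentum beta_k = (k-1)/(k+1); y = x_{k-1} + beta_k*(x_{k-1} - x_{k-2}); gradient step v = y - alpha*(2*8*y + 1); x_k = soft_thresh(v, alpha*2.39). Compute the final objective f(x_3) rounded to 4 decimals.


FISTA on f(x) = 8*x^2 + 1*x + 2.39*|x|
L = 16, alpha = 0.0199
Iteration 1: beta = 0.0, y = -0.9111 + 0.0*(-0.9111 + 0.9111) = -0.9111
  grad(y) = -13.5776, v = y - alpha*grad = -0.6409
  prox(v) = soft_thresh(-0.6409, 0.0476) = -0.5933
Iteration 2: beta = 0.3333, y = -0.5933 + 0.3333*(-0.5933 + 0.9111) = -0.4874
  grad(y) = -6.7988, v = y - alpha*grad = -0.3521
  prox(v) = soft_thresh(-0.3521, 0.0476) = -0.3046
Iteration 3: beta = 0.5, y = -0.3046 + 0.5*(-0.3046 + 0.5933) = -0.1602
  grad(y) = -1.5629, v = y - alpha*grad = -0.1291
  prox(v) = soft_thresh(-0.1291, 0.0476) = -0.0815
f(x_3) = 8*(-0.0815)^2 + 1*(-0.0815) + 2.39*|-0.0815| = 0.1665


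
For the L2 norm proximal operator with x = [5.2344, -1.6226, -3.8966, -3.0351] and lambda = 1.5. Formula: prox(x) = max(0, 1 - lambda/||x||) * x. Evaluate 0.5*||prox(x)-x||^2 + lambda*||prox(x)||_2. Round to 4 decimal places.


Step 1: Compute ||x||.
||x|| = 7.3775
Step 2: Compute scaling factor.
scale = max(0, 1 - 1.5/7.3775) = 0.7967
Step 3: prox(x) = [4.1701, -1.2927, -3.1043, -2.418]
||prox(x)|| = 5.8775
Step 4: Proximal objective.
0.5*||prox-x||^2 = 1.125
lambda*||prox|| = 8.8163
Total = 9.9412


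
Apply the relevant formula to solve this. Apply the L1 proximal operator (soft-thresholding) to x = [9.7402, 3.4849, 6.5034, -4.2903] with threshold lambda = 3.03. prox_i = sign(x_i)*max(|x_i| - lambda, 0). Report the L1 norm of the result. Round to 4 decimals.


Soft-thresholding with lambda = 3.03:
prox(9.7402) = sign(9.7402)*max(|9.7402| - 3.03, 0) = 6.7102
prox(3.4849) = sign(3.4849)*max(|3.4849| - 3.03, 0) = 0.4549
prox(6.5034) = sign(6.5034)*max(|6.5034| - 3.03, 0) = 3.4734
prox(-4.2903) = sign(-4.2903)*max(|-4.2903| - 3.03, 0) = -1.2603
prox(x) = [6.7102, 0.4549, 3.4734, -1.2603]
||prox(x)||_1 = 6.7102 + 0.4549 + 3.4734 + 1.2603 = 11.8988


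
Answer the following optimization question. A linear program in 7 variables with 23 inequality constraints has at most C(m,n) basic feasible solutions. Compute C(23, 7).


Each vertex corresponds to some choice of n active constraints out of m, so the number of vertices is at most C(m, n) = m! / (n!(m-n)!).
m = 23, n = 7
Numerator: 23 * 22 * 21 * 20 * 19 * 18 * 17
Denominator: 7! = 5040
C(23, 7) = 245157


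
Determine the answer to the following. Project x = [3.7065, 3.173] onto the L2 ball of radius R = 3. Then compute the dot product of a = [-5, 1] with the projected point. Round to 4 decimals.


Step 1: Compute ||x|| (intermediates to 6 decimals).
||x|| = sqrt(3.7065^2 + 3.173^2) = 4.879147
Step 2: Project.
Since ||x|| > R, scale = R/||x|| = 3/4.879147 = 0.614862, proj(x) = scale * x
proj(x) = [2.278986, 1.950957]
Step 3: Dot product.
a^T * proj(x) = -5*2.278986 + 1*1.950957 = -9.444


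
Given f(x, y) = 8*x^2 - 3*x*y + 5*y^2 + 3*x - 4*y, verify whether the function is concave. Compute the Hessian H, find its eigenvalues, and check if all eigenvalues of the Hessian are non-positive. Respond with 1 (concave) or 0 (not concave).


The Hessian of f(x,y) = 8*x^2 - 3*x*y + 5*y^2 + 3*x - 4*y is:
H = [[16, -3], [-3, 10]]
Trace = 16 + 10 = 26
Determinant = 16*10 - (-3)^2 = 151
Discriminant = (26)^2 - 4*151 = 72.0
Eigenvalues: lambda_1 = 8.7574, lambda_2 = 17.2426
The function is not concave.

0


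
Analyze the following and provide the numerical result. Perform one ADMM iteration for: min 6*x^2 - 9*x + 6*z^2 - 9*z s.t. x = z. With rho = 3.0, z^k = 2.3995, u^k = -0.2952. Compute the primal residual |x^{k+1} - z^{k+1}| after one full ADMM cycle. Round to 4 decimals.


ADMM iteration with rho = 3.0, z^k = 2.3995, u^k = -0.2952
Step 1: x-update.
Minimize 6*x^2 - 9*x + (3.0/2)*(x - 2.3995 - 0.2952)^2
FOC: (2*6 + 3.0)*x = 9 + 3.0*(2.3995 + 0.2952)
x^{k+1} = 1.1389
Step 2: z-update.
Minimize 6*z^2 - 9*z + (3.0/2)*(1.1389 - z - 0.2952)^2
FOC: (2*6 + 3.0)*z = 9 + 3.0*(1.1389 - 0.2952)
z^{k+1} = 0.7687
Step 3: u-update.
u^{k+1} = -0.2952 + 1.1389 - 0.7687 = 0.075
Step 4: Primal residual = |1.1389 - 0.7687| = 0.3702


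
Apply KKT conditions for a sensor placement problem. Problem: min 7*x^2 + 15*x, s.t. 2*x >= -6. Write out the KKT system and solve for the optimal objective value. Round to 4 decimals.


Step 1: Try lambda = 0 (constraint inactive).
Stationarity: 2*7*x + 15 = 0
x* = -15/(2*7) = -15/14 = -1.0714 (rounded; the exact value -15/14 is used below)
Check constraint: 2*-1.0714 = -2.1428 >= -6 -- satisfied.
Step 2: Compute optimal value.
f(x*) = 7*(-15/14)^2 + 15*(-15/14) = -8.0357


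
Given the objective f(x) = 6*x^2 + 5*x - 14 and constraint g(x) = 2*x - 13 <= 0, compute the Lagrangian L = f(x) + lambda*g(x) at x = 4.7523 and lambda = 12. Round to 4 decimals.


Step 1: Evaluate f(x).
f(4.7523) = 6*4.7523^2 + 5*4.7523 - 14 = 145.2676
Step 2: Evaluate g(x).
g(4.7523) = 2*4.7523 - 13 = -3.4954
Step 3: Compute Lagrangian.
L = 145.2676 + 12*-3.4954 = 103.3228


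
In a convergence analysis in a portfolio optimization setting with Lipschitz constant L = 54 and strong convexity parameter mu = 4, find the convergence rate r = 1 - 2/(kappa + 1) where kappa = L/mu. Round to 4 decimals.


Step 1: Compute the condition number.
kappa = L/mu = 54/4 = 13.5
Step 2: Compute the convergence rate.
r = 1 - 2/(kappa + 1) = 1 - 2*mu/(L + mu) = (L - mu)/(L + mu) = 50/58 = 0.8621


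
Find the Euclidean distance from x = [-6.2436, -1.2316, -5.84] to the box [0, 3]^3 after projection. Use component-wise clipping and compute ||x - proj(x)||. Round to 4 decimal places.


Project each component onto [0, 3].
clip(-6.2436) = 0.0, clip(-1.2316) = 0.0, clip(-5.84) = 0.0
Projection = [0.0, 0.0, 0.0]
Squared diffs: [38.9825, 1.5168, 34.1056]
Distance = sqrt(74.6049) = 8.6374


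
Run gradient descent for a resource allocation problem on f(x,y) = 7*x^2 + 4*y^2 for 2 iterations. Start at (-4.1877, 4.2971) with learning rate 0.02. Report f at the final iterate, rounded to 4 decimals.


Gradient descent on f(x,y) = 7*x^2 + 4*y^2.
Starting point: (-4.1877, 4.2971), alpha = 0.02
Step 1: grad_x = 2*7*-4.1877 = -58.6278, grad_y = 2*4*4.2971 = 34.3768
  x_1 = -4.1877 - 0.02*-58.6278 = -3.0151
  y_1 = 4.2971 - 0.02*34.3768 = 3.6096
Step 2: grad_x = 2*7*-3.0151 = -42.212, grad_y = 2*4*3.6096 = 28.8765
  x_2 = -3.0151 - 0.02*-42.212 = -2.1709
  y_2 = 3.6096 - 0.02*28.8765 = 3.032
f(-2.1709, 3.032) = 7*(-2.1709)^2 + 4*3.032^2 = 69.7627


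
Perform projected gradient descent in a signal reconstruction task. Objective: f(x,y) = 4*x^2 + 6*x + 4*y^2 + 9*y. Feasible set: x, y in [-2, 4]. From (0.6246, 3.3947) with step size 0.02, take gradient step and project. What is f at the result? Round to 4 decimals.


Step 1: Compute gradient at (0.6246, 3.3947).
grad_x = 2*4*0.6246 + 6 = 10.9968
grad_y = 2*4*3.3947 + 9 = 36.1576
Step 2: Gradient step.
x_raw = 0.6246 - 0.02*10.9968 = 0.4047
y_raw = 3.3947 - 0.02*36.1576 = 2.6715
Step 3: Project onto [-2, 4].
x_proj = clip(0.4047) = 0.4047
y_proj = clip(2.6715) = 2.6715
Step 4: Evaluate f.
f(0.4047, 2.6715) = 55.6756


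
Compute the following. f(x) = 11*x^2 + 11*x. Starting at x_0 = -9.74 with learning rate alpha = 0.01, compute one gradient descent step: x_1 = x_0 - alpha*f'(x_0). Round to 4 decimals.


We compute the gradient at x_0 and apply the update.
f'(x) = 22*x + 11
f'(-9.74) = 22*-9.74 + 11 = -203.28
x_1 = -9.74 - 0.01*-203.28 = -7.7072


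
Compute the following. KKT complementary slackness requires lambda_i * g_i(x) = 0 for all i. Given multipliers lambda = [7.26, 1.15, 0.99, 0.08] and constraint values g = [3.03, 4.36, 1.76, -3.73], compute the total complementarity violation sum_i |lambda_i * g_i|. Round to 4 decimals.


KKT complementary slackness check:
lambda_1 * g_1 = 7.26 * 3.03 = 21.9978
lambda_2 * g_2 = 1.15 * 4.36 = 5.014
lambda_3 * g_3 = 0.99 * 1.76 = 1.7424
lambda_4 * g_4 = 0.08 * -3.73 = -0.2984
Total violation = 21.9978 + 5.014 + 1.7424 + 0.2984 = 29.0526
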